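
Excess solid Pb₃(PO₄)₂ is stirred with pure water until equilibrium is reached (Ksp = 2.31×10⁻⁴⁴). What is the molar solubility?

7.35×10⁻¹⁰ M

Pb₃(PO₄)₂(s) ⇌ 3 Pb²⁺(aq) + 2 PO₄³⁻(aq)
Let s be the molar solubility. Then [Pb²⁺] = 3s and [PO₄³⁻] = 2s.
Ksp = [Pb²⁺]^3[PO₄³⁻]^2 = (3s)^3 · (2s)^2 = 108s^5
108s^5 = 2.31×10⁻⁴⁴  ⇒  s^5 = 2.14×10⁻⁴⁶
s = 7.35×10⁻¹⁰ M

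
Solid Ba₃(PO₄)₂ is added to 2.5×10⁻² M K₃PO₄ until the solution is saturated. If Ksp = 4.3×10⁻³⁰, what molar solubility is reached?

Ba₃(PO₄)₂(s) ⇌ 3 Ba²⁺(aq) + 2 PO₄³⁻(aq)
With PO₄³⁻ already at 2.5×10⁻² M and s small, take [PO₄³⁻] ≈ 2.5×10⁻² M and [Ba²⁺] = 3s.
Ksp = [Ba²⁺]^3[PO₄³⁻]^2 = (3s)^3(2.5×10⁻²)^2
(3s)^3 = 4.3×10⁻³⁰ / (2.5×10⁻²)^2 = 6.9×10⁻²⁷
s = 6.3×10⁻¹⁰ M

6.3×10⁻¹⁰ M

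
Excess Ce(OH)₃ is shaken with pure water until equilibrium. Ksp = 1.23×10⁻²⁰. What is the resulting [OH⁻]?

Ce(OH)₃(s) ⇌ Ce³⁺(aq) + 3 OH⁻(aq)
For each mole of Ce(OH)₃ that dissolves per liter, [Ce³⁺] = s and [OH⁻] = 3s; let s denote this solubility.
Ksp = [Ce³⁺][OH⁻]^3 = s · (3s)^3 = 27s^4 = 1.23×10⁻²⁰
s = 4.62×10⁻⁶ mol/L
[OH⁻] = 3s = 1.39×10⁻⁵ mol/L

1.39×10⁻⁵ M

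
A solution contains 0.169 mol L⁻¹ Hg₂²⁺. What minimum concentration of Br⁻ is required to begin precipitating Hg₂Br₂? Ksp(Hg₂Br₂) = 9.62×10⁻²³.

The threshold for precipitation is Q = Ksp.
Hg₂Br₂(s) ⇌ Hg₂²⁺(aq) + 2 Br⁻(aq)
Ksp = [Hg₂²⁺][Br⁻]^2 = [Br⁻]^2(0.169)
[Br⁻]^2 = 9.62×10⁻²³ / (0.169) = 5.69×10⁻²²
[Br⁻] = 2.39×10⁻¹¹ mol L⁻¹

2.39×10⁻¹¹ M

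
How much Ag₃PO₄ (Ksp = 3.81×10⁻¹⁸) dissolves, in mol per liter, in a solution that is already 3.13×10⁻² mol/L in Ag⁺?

1.24×10⁻¹³ M

Ag₃PO₄(s) ⇌ 3 Ag⁺(aq) + PO₄³⁻(aq)
Ag⁺ is already present at 3.13×10⁻² mol/L. If s mol/L of Ag₃PO₄ dissolves, [PO₄³⁻] = s while [Ag⁺] ≈ 3.13×10⁻² mol/L.
Ksp = [Ag⁺]^3[PO₄³⁻] = (3.13×10⁻²)^3s
s = 3.81×10⁻¹⁸ / (3.13×10⁻²)^3 = 1.24×10⁻¹³
s = 1.24×10⁻¹³ mol/L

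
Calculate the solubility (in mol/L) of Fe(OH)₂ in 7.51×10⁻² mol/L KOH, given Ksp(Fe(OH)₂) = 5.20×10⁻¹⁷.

Fe(OH)₂(s) ⇌ Fe²⁺(aq) + 2 OH⁻(aq)
Let s be the solubility of Fe(OH)₂ here. The common ion gives [OH⁻] ≈ 7.51×10⁻² mol/L, and [Fe²⁺] = s.
Ksp = [Fe²⁺][OH⁻]^2 = s(7.51×10⁻²)^2
s = 5.20×10⁻¹⁷ / (7.51×10⁻²)^2 = 9.22×10⁻¹⁵
s = 9.22×10⁻¹⁵ mol/L

9.22×10⁻¹⁵ M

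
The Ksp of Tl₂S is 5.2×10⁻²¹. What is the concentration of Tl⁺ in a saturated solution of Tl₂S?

Tl₂S(s) ⇌ 2 Tl⁺(aq) + S²⁻(aq)
Call the molar solubility s, so that [Tl⁺] = 2s and [S²⁻] = s.
Ksp = [Tl⁺]^2[S²⁻] = (2s)^2 · s = 4s^3 = 5.2×10⁻²¹
s = 1.1×10⁻⁷ mol/L
[Tl⁺] = 2s = 2.2×10⁻⁷ mol/L

2.2×10⁻⁷ M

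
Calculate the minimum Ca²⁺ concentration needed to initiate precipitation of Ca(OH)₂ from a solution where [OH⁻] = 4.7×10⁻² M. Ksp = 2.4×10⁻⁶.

1.1×10⁻³ M

Precipitation begins when Q = Ksp.
Ca(OH)₂(s) ⇌ Ca²⁺(aq) + 2 OH⁻(aq)
Ksp = [Ca²⁺][OH⁻]^2 = [Ca²⁺](4.7×10⁻²)^2
[Ca²⁺] = 2.4×10⁻⁶ / (4.7×10⁻²)^2 = 1.1×10⁻³
[Ca²⁺] = 1.1×10⁻³ M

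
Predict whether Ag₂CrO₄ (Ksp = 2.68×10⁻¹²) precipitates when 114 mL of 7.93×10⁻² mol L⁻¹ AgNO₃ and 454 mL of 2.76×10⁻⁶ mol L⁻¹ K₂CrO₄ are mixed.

Yes

Total volume after mixing = 114 + 454 = 568 mL.
[Ag⁺] = (7.93×10⁻²)(114)/568 = 1.59×10⁻² mol L⁻¹
[CrO₄²⁻] = (2.76×10⁻⁶)(454)/568 = 2.21×10⁻⁶ mol L⁻¹
Q = [Ag⁺]^2[CrO₄²⁻] = 5.59×10⁻¹⁰
Because Q > Ksp (5.59×10⁻¹⁰ vs 2.68×10⁻¹²), a precipitate of Ag₂CrO₄ forms.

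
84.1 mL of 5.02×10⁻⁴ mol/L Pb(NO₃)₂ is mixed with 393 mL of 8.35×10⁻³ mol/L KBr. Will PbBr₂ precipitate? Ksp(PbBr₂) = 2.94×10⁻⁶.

After mixing, V = 84.1 mL + 393 mL = 477.1 mL.
[Pb²⁺] = (5.02×10⁻⁴)(84.1)/477.1 = 8.85×10⁻⁵ mol/L
[Br⁻] = (8.35×10⁻³)(393)/477.1 = 6.88×10⁻³ mol/L
Q = [Pb²⁺][Br⁻]^2 = 4.19×10⁻⁹
Q < Ksp (4.19×10⁻⁹ vs 2.94×10⁻⁶); the solution remains unsaturated and no precipitate forms.

No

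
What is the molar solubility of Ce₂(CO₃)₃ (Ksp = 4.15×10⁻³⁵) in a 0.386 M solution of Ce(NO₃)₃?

Ce₂(CO₃)₃(s) ⇌ 2 Ce³⁺(aq) + 3 CO₃²⁻(aq)
The solution already contains Ce³⁺ at 0.386 M. Let s be the molar solubility of Ce₂(CO₃)₃.
[Ce³⁺] ≈ 0.386 M (common ion dominates); [CO₃²⁻] = 3s.
Ksp = [Ce³⁺]^2[CO₃²⁻]^3 = (0.386)^2(3s)^3
(3s)^3 = 4.15×10⁻³⁵ / (0.386)^2 = 2.79×10⁻³⁴
s = 2.18×10⁻¹² M

2.18×10⁻¹² M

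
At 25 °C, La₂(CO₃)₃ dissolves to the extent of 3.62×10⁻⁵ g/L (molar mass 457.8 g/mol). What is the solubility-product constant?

Ksp = 3.34×10⁻³⁴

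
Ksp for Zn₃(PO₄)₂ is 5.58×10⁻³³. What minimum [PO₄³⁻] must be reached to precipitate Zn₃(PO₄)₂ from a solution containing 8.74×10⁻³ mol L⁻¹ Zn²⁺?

9.14×10⁻¹⁴ M

Each salt precipitates once Q = Ksp for that salt.
Zn₃(PO₄)₂(s) ⇌ 3 Zn²⁺(aq) + 2 PO₄³⁻(aq)
Ksp = [Zn²⁺]^3[PO₄³⁻]^2 = [PO₄³⁻]^2(8.74×10⁻³)^3
[PO₄³⁻]^2 = 5.58×10⁻³³ / (8.74×10⁻³)^3 = 8.36×10⁻²⁷
[PO₄³⁻] = 9.14×10⁻¹⁴ mol L⁻¹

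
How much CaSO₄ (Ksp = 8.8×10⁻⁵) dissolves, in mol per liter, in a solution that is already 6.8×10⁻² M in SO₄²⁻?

1.3×10⁻³ M

CaSO₄(s) ⇌ Ca²⁺(aq) + SO₄²⁻(aq)
The solution already contains SO₄²⁻ at 6.8×10⁻² M. Let s be the molar solubility of CaSO₄.
[SO₄²⁻] ≈ 6.8×10⁻² M (common ion dominates); [Ca²⁺] = s.
Ksp = [Ca²⁺][SO₄²⁻] = s(6.8×10⁻²)
s = 8.8×10⁻⁵ / (6.8×10⁻²) = 1.3×10⁻³
s = 1.3×10⁻³ M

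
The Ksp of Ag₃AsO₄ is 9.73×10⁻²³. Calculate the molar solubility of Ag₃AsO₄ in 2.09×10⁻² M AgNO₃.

1.07×10⁻¹⁷ M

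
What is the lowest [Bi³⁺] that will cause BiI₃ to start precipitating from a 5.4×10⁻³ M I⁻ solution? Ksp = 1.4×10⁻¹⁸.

8.9×10⁻¹² M

The threshold for precipitation is Q = Ksp.
BiI₃(s) ⇌ Bi³⁺(aq) + 3 I⁻(aq)
Ksp = [Bi³⁺][I⁻]^3 = [Bi³⁺](5.4×10⁻³)^3
[Bi³⁺] = 1.4×10⁻¹⁸ / (5.4×10⁻³)^3 = 8.9×10⁻¹²
[Bi³⁺] = 8.9×10⁻¹² M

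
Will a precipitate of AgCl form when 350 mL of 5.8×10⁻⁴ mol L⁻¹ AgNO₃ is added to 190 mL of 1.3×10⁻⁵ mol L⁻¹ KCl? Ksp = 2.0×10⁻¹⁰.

Yes

After mixing, V = 350 mL + 190 mL = 540 mL.
[Ag⁺] = (5.8×10⁻⁴)(350)/540 = 3.8×10⁻⁴ mol L⁻¹
[Cl⁻] = (1.3×10⁻⁵)(190)/540 = 4.6×10⁻⁶ mol L⁻¹
Q = [Ag⁺][Cl⁻] = 1.7×10⁻⁹
Q = 1.7×10⁻⁹ > Ksp = 2.0×10⁻¹⁰, so the solution is supersaturated and AgCl precipitates.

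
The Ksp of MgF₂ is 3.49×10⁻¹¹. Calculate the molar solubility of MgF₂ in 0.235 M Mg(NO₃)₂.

6.09×10⁻⁶ M

MgF₂(s) ⇌ Mg²⁺(aq) + 2 F⁻(aq)
Let s be the solubility of MgF₂ here. The common ion gives [Mg²⁺] ≈ 0.235 M, and [F⁻] = 2s.
Ksp = [Mg²⁺][F⁻]^2 = (0.235)(2s)^2
(2s)^2 = 3.49×10⁻¹¹ / (0.235) = 1.49×10⁻¹⁰
s = 6.09×10⁻⁶ M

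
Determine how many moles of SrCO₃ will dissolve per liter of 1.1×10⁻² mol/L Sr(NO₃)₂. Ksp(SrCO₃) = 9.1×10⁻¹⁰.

8.3×10⁻⁸ M

SrCO₃(s) ⇌ Sr²⁺(aq) + CO₃²⁻(aq)
With Sr²⁺ already at 1.1×10⁻² mol/L and s small, take [Sr²⁺] ≈ 1.1×10⁻² mol/L and [CO₃²⁻] = s.
Ksp = [Sr²⁺][CO₃²⁻] = (1.1×10⁻²)s
s = 9.1×10⁻¹⁰ / (1.1×10⁻²) = 8.3×10⁻⁸
s = 8.3×10⁻⁸ mol/L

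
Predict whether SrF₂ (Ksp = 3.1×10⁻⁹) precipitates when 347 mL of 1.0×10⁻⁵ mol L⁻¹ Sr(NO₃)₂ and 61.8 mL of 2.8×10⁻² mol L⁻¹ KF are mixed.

No

After mixing, V = 347 mL + 61.8 mL = 408.8 mL.
[Sr²⁺] = (1.0×10⁻⁵)(347)/408.8 = 8.5×10⁻⁶ mol L⁻¹
[F⁻] = (2.8×10⁻²)(61.8)/408.8 = 4.2×10⁻³ mol L⁻¹
Q = [Sr²⁺][F⁻]^2 = 1.5×10⁻¹⁰
Q = 1.5×10⁻¹⁰ < Ksp = 3.1×10⁻⁹, so the solution is unsaturated and no precipitate forms.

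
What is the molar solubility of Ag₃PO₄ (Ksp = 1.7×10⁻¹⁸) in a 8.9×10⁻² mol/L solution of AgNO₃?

Ag₃PO₄(s) ⇌ 3 Ag⁺(aq) + PO₄³⁻(aq)
Ag⁺ is already present at 8.9×10⁻² mol/L. If s mol/L of Ag₃PO₄ dissolves, [PO₄³⁻] = s while [Ag⁺] ≈ 8.9×10⁻² mol/L.
Ksp = [Ag⁺]^3[PO₄³⁻] = (8.9×10⁻²)^3s
s = 1.7×10⁻¹⁸ / (8.9×10⁻²)^3 = 2.4×10⁻¹⁵
s = 2.4×10⁻¹⁵ mol/L

2.4×10⁻¹⁵ M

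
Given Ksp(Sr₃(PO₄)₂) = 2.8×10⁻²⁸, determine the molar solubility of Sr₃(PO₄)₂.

1.2×10⁻⁶ M

Sr₃(PO₄)₂(s) ⇌ 3 Sr²⁺(aq) + 2 PO₄³⁻(aq)
Let s be the molar solubility. Then [Sr²⁺] = 3s and [PO₄³⁻] = 2s.
Ksp = [Sr²⁺]^3[PO₄³⁻]^2 = (3s)^3 · (2s)^2 = 108s^5
108s^5 = 2.8×10⁻²⁸  ⇒  s^5 = 2.6×10⁻³⁰
s = (2.6×10⁻³⁰)^(1/5) = 1.2×10⁻⁶ M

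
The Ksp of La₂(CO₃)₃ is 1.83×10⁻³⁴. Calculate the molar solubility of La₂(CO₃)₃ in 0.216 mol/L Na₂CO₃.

La₂(CO₃)₃(s) ⇌ 2 La³⁺(aq) + 3 CO₃²⁻(aq)
With CO₃²⁻ already at 0.216 mol/L and s small, take [CO₃²⁻] ≈ 0.216 mol/L and [La³⁺] = 2s.
Ksp = [La³⁺]^2[CO₃²⁻]^3 = (2s)^2(0.216)^3
(2s)^2 = 1.83×10⁻³⁴ / (0.216)^3 = 1.82×10⁻³²
s = 6.74×10⁻¹⁷ mol/L

6.74×10⁻¹⁷ M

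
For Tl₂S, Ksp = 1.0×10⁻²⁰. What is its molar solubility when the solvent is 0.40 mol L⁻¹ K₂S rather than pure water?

Tl₂S(s) ⇌ 2 Tl⁺(aq) + S²⁻(aq)
With S²⁻ already at 0.40 mol L⁻¹ and s small, take [S²⁻] ≈ 0.40 mol L⁻¹ and [Tl⁺] = 2s.
Ksp = [Tl⁺]^2[S²⁻] = (2s)^2(0.40)
(2s)^2 = 1.0×10⁻²⁰ / (0.40) = 2.5×10⁻²⁰
s = 7.9×10⁻¹¹ mol L⁻¹

7.9×10⁻¹¹ M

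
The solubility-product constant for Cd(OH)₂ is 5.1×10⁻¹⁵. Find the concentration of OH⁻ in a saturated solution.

Cd(OH)₂(s) ⇌ Cd²⁺(aq) + 2 OH⁻(aq)
If s mol/L of Cd(OH)₂ dissolves, [Cd²⁺] = s and [OH⁻] = 2s.
Ksp = [Cd²⁺][OH⁻]^2 = s · (2s)^2 = 4s^3 = 5.1×10⁻¹⁵
s = 1.1×10⁻⁵ M
[OH⁻] = 2s = 2.2×10⁻⁵ M

2.2×10⁻⁵ M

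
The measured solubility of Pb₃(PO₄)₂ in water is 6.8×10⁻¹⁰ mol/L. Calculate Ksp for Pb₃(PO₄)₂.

Ksp = 1.6×10⁻⁴⁴

Pb₃(PO₄)₂(s) ⇌ 3 Pb²⁺(aq) + 2 PO₄³⁻(aq)
Call the molar solubility s, so that [Pb²⁺] = 3s and [PO₄³⁻] = 2s.
Ksp = [Pb²⁺]^3[PO₄³⁻]^2 = (3s)^3 · (2s)^2 = 108s^5
Ksp = 108 × (6.8×10⁻¹⁰)^5 = 1.6×10⁻⁴⁴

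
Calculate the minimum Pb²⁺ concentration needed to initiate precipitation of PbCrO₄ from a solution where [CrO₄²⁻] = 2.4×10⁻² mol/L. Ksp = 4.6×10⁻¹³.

Precipitation of each salt begins when its ion product equals Ksp.
PbCrO₄(s) ⇌ Pb²⁺(aq) + CrO₄²⁻(aq)
Ksp = [Pb²⁺][CrO₄²⁻] = [Pb²⁺](2.4×10⁻²)
[Pb²⁺] = 4.6×10⁻¹³ / (2.4×10⁻²) = 1.9×10⁻¹¹
[Pb²⁺] = 1.9×10⁻¹¹ mol/L

1.9×10⁻¹¹ M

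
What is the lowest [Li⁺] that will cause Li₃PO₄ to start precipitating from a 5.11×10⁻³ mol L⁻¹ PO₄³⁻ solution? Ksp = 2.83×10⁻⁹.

Precipitation of each salt begins when its ion product equals Ksp.
Li₃PO₄(s) ⇌ 3 Li⁺(aq) + PO₄³⁻(aq)
Ksp = [Li⁺]^3[PO₄³⁻] = [Li⁺]^3(5.11×10⁻³)
[Li⁺]^3 = 2.83×10⁻⁹ / (5.11×10⁻³) = 5.54×10⁻⁷
[Li⁺] = 8.21×10⁻³ mol L⁻¹

8.21×10⁻³ M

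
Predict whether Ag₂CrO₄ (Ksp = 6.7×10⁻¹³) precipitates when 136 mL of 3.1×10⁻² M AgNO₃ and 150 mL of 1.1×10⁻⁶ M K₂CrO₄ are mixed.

Total volume after mixing = 136 + 150 = 286 mL.
[Ag⁺] = (3.1×10⁻²)(136)/286 = 1.5×10⁻² M
[CrO₄²⁻] = (1.1×10⁻⁶)(150)/286 = 5.8×10⁻⁷ M
Q = [Ag⁺]^2[CrO₄²⁻] = 1.3×10⁻¹⁰
Since Q (1.3×10⁻¹⁰) exceeds Ksp (6.7×10⁻¹³), Ag₂CrO₄ will precipitate.

Yes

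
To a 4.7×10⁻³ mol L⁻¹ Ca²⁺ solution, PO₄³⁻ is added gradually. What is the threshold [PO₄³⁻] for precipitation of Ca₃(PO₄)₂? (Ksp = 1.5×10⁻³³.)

1.2×10⁻¹³ M

Each salt precipitates once Q = Ksp for that salt.
Ca₃(PO₄)₂(s) ⇌ 3 Ca²⁺(aq) + 2 PO₄³⁻(aq)
Ksp = [Ca²⁺]^3[PO₄³⁻]^2 = [PO₄³⁻]^2(4.7×10⁻³)^3
[PO₄³⁻]^2 = 1.5×10⁻³³ / (4.7×10⁻³)^3 = 1.4×10⁻²⁶
[PO₄³⁻] = 1.2×10⁻¹³ mol L⁻¹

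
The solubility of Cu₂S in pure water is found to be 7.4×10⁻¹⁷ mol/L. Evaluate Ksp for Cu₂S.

Cu₂S(s) ⇌ 2 Cu⁺(aq) + S²⁻(aq)
Let s be the molar solubility. Then [Cu⁺] = 2s and [S²⁻] = s.
Ksp = [Cu⁺]^2[S²⁻] = (2s)^2 · s = 4s^3
Ksp = 4 × (7.4×10⁻¹⁷)^3 = 1.6×10⁻⁴⁸

Ksp = 1.6×10⁻⁴⁸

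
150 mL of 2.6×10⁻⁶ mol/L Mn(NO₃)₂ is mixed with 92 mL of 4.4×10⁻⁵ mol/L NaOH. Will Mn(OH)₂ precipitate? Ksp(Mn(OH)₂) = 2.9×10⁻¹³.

No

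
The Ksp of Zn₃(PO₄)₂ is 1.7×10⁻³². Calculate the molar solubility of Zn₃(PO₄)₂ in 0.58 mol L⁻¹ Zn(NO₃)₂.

Zn₃(PO₄)₂(s) ⇌ 3 Zn²⁺(aq) + 2 PO₄³⁻(aq)
Zn²⁺ is already present at 0.58 mol L⁻¹. If s mol/L of Zn₃(PO₄)₂ dissolves, [PO₄³⁻] = 2s while [Zn²⁺] ≈ 0.58 mol L⁻¹.
Ksp = [Zn²⁺]^3[PO₄³⁻]^2 = (0.58)^3(2s)^2
(2s)^2 = 1.7×10⁻³² / (0.58)^3 = 8.7×10⁻³²
s = 1.5×10⁻¹⁶ mol L⁻¹

1.5×10⁻¹⁶ M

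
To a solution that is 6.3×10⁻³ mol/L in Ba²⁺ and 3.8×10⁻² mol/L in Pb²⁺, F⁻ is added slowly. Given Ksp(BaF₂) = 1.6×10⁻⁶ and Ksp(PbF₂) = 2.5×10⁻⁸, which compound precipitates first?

The threshold for precipitation is Q = Ksp.
For BaF₂: [F⁻] = (Ksp/[Ba²⁺])^(1/2) = 1.6×10⁻² mol/L
For PbF₂: [F⁻] = (Ksp/[Pb²⁺])^(1/2) = 8.1×10⁻⁴ mol/L
PbF₂ requires the lower [F⁻], so it precipitates first.

PbF₂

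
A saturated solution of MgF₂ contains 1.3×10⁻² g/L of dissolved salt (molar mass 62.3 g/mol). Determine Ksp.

Ksp = 3.6×10⁻¹¹

Convert to molarity: s = 1.3×10⁻² / 62.3 = 2.087×10⁻⁴ mol/L
MgF₂(s) ⇌ Mg²⁺(aq) + 2 F⁻(aq)
For each mole of MgF₂ that dissolves per liter, [Mg²⁺] = s and [F⁻] = 2s; let s denote this solubility.
Ksp = [Mg²⁺][F⁻]^2 = s · (2s)^2 = 4s^3
Ksp = 4 × (2.087×10⁻⁴)^3 = 3.6×10⁻¹¹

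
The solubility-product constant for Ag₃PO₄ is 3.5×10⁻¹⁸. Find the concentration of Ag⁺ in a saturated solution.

5.7×10⁻⁵ M

Ag₃PO₄(s) ⇌ 3 Ag⁺(aq) + PO₄³⁻(aq)
Let s be the molar solubility. Then [Ag⁺] = 3s and [PO₄³⁻] = s.
Ksp = [Ag⁺]^3[PO₄³⁻] = (3s)^3 · s = 27s^4 = 3.5×10⁻¹⁸
s = 1.9×10⁻⁵ mol L⁻¹
[Ag⁺] = 3s = 5.7×10⁻⁵ mol L⁻¹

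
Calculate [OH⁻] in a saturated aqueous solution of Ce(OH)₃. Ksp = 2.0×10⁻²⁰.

1.6×10⁻⁵ M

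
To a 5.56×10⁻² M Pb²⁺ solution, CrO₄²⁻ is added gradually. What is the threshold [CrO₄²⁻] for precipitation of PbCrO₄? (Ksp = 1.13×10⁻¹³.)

A salt starts to precipitate once the ion product Q reaches its Ksp.
PbCrO₄(s) ⇌ Pb²⁺(aq) + CrO₄²⁻(aq)
Ksp = [Pb²⁺][CrO₄²⁻] = [CrO₄²⁻](5.56×10⁻²)
[CrO₄²⁻] = 1.13×10⁻¹³ / (5.56×10⁻²) = 2.03×10⁻¹²
[CrO₄²⁻] = 2.03×10⁻¹² M

2.03×10⁻¹² M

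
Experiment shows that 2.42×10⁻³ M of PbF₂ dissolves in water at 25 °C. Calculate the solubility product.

PbF₂(s) ⇌ Pb²⁺(aq) + 2 F⁻(aq)
If s mol/L of PbF₂ dissolves, [Pb²⁺] = s and [F⁻] = 2s.
Ksp = [Pb²⁺][F⁻]^2 = s · (2s)^2 = 4s^3
Ksp = 4 × (2.42×10⁻³)^3 = 5.67×10⁻⁸

Ksp = 5.67×10⁻⁸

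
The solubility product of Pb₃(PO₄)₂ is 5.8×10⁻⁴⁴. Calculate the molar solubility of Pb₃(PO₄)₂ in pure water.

Pb₃(PO₄)₂(s) ⇌ 3 Pb²⁺(aq) + 2 PO₄³⁻(aq)
For each mole of Pb₃(PO₄)₂ that dissolves per liter, [Pb²⁺] = 3s and [PO₄³⁻] = 2s; let s denote this solubility.
Ksp = [Pb²⁺]^3[PO₄³⁻]^2 = (3s)^3 · (2s)^2 = 108s^5
108s^5 = 5.8×10⁻⁴⁴  ⇒  s^5 = 5.4×10⁻⁴⁶
Taking the 5th root, s = 8.8×10⁻¹⁰ M.

8.8×10⁻¹⁰ M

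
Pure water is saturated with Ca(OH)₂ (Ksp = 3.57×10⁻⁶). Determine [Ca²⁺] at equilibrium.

9.63×10⁻³ M

Ca(OH)₂(s) ⇌ Ca²⁺(aq) + 2 OH⁻(aq)
With molar solubility s: [Ca²⁺] = s, [OH⁻] = 2s.
Ksp = [Ca²⁺][OH⁻]^2 = s · (2s)^2 = 4s^3 = 3.57×10⁻⁶
s = 9.63×10⁻³ mol/L
[Ca²⁺] = s = 9.63×10⁻³ mol/L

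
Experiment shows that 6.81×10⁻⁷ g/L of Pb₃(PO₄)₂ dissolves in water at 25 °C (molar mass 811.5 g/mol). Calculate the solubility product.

Ksp = 4.49×10⁻⁴⁴

s = (6.81×10⁻⁷ g L⁻¹)/(811.5 g mol⁻¹) = 8.3919×10⁻¹⁰ M
Pb₃(PO₄)₂(s) ⇌ 3 Pb²⁺(aq) + 2 PO₄³⁻(aq)
Call the molar solubility s, so that [Pb²⁺] = 3s and [PO₄³⁻] = 2s.
Ksp = [Pb²⁺]^3[PO₄³⁻]^2 = (3s)^3 · (2s)^2 = 108s^5
Ksp = 108 × (8.3919×10⁻¹⁰)^5 = 4.49×10⁻⁴⁴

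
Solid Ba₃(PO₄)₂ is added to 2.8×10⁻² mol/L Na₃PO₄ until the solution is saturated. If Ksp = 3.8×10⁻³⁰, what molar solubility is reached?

Ba₃(PO₄)₂(s) ⇌ 3 Ba²⁺(aq) + 2 PO₄³⁻(aq)
The solution already contains PO₄³⁻ at 2.8×10⁻² mol/L. Let s be the molar solubility of Ba₃(PO₄)₂.
[PO₄³⁻] ≈ 2.8×10⁻² mol/L (common ion dominates); [Ba²⁺] = 3s.
Ksp = [Ba²⁺]^3[PO₄³⁻]^2 = (3s)^3(2.8×10⁻²)^2
(3s)^3 = 3.8×10⁻³⁰ / (2.8×10⁻²)^2 = 4.8×10⁻²⁷
s = 5.6×10⁻¹⁰ mol/L

5.6×10⁻¹⁰ M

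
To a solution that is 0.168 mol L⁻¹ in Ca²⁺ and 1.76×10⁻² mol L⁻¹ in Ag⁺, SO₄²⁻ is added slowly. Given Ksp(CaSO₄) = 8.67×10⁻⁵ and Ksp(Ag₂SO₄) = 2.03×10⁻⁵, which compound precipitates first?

The threshold for precipitation is Q = Ksp.
For CaSO₄: [SO₄²⁻] = (Ksp/[Ca²⁺]) = 5.16×10⁻⁴ mol L⁻¹
For Ag₂SO₄: [SO₄²⁻] = (Ksp/[Ag⁺]^2) = 6.55×10⁻² mol L⁻¹
CaSO₄ requires the lower [SO₄²⁻], so it precipitates first.

CaSO₄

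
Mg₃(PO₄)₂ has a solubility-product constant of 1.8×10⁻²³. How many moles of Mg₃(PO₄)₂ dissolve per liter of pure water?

1.1×10⁻⁵ M

Mg₃(PO₄)₂(s) ⇌ 3 Mg²⁺(aq) + 2 PO₄³⁻(aq)
If s mol/L of Mg₃(PO₄)₂ dissolves, [Mg²⁺] = 3s and [PO₄³⁻] = 2s.
Ksp = [Mg²⁺]^3[PO₄³⁻]^2 = (3s)^3 · (2s)^2 = 108s^5
108s^5 = 1.8×10⁻²³  ⇒  s^5 = 1.7×10⁻²⁵
Taking the 5th root, s = 1.1×10⁻⁵ mol/L.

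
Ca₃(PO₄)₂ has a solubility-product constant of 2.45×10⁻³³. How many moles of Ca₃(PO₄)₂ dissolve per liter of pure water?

Ca₃(PO₄)₂(s) ⇌ 3 Ca²⁺(aq) + 2 PO₄³⁻(aq)
With molar solubility s: [Ca²⁺] = 3s, [PO₄³⁻] = 2s.
Ksp = [Ca²⁺]^3[PO₄³⁻]^2 = (3s)^3 · (2s)^2 = 108s^5
108s^5 = 2.45×10⁻³³  ⇒  s^5 = 2.27×10⁻³⁵
s = (2.27×10⁻³⁵)^(1/5) = 1.18×10⁻⁷ M

1.18×10⁻⁷ M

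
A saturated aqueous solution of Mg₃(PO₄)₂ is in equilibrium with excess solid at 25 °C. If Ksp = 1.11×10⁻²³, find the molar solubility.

1.01×10⁻⁵ M

Mg₃(PO₄)₂(s) ⇌ 3 Mg²⁺(aq) + 2 PO₄³⁻(aq)
Let s be the molar solubility. Then [Mg²⁺] = 3s and [PO₄³⁻] = 2s.
Ksp = [Mg²⁺]^3[PO₄³⁻]^2 = (3s)^3 · (2s)^2 = 108s^5
108s^5 = 1.11×10⁻²³  ⇒  s^5 = 1.03×10⁻²⁵
s = 1.01×10⁻⁵ mol L⁻¹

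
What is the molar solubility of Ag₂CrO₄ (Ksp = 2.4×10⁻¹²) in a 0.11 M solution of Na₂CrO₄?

2.3×10⁻⁶ M

Ag₂CrO₄(s) ⇌ 2 Ag⁺(aq) + CrO₄²⁻(aq)
With CrO₄²⁻ already at 0.11 M and s small, take [CrO₄²⁻] ≈ 0.11 M and [Ag⁺] = 2s.
Ksp = [Ag⁺]^2[CrO₄²⁻] = (2s)^2(0.11)
(2s)^2 = 2.4×10⁻¹² / (0.11) = 2.2×10⁻¹¹
s = 2.3×10⁻⁶ M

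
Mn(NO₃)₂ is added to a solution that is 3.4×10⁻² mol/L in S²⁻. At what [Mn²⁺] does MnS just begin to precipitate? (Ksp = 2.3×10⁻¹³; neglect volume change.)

The threshold for precipitation is Q = Ksp.
MnS(s) ⇌ Mn²⁺(aq) + S²⁻(aq)
Ksp = [Mn²⁺][S²⁻] = [Mn²⁺](3.4×10⁻²)
[Mn²⁺] = 2.3×10⁻¹³ / (3.4×10⁻²) = 6.8×10⁻¹²
[Mn²⁺] = 6.8×10⁻¹² mol/L

6.8×10⁻¹² M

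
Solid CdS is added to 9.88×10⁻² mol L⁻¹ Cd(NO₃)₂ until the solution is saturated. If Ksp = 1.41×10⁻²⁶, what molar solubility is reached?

1.43×10⁻²⁵ M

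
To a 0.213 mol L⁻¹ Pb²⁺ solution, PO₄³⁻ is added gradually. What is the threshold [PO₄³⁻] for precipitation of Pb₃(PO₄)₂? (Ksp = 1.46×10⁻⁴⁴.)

1.23×10⁻²¹ M

A salt starts to precipitate once the ion product Q reaches its Ksp.
Pb₃(PO₄)₂(s) ⇌ 3 Pb²⁺(aq) + 2 PO₄³⁻(aq)
Ksp = [Pb²⁺]^3[PO₄³⁻]^2 = [PO₄³⁻]^2(0.213)^3
[PO₄³⁻]^2 = 1.46×10⁻⁴⁴ / (0.213)^3 = 1.51×10⁻⁴²
[PO₄³⁻] = 1.23×10⁻²¹ mol L⁻¹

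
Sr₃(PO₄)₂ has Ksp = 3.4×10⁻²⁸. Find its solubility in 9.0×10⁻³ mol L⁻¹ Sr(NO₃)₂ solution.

Sr₃(PO₄)₂(s) ⇌ 3 Sr²⁺(aq) + 2 PO₄³⁻(aq)
With Sr²⁺ already at 9.0×10⁻³ mol L⁻¹ and s small, take [Sr²⁺] ≈ 9.0×10⁻³ mol L⁻¹ and [PO₄³⁻] = 2s.
Ksp = [Sr²⁺]^3[PO₄³⁻]^2 = (9.0×10⁻³)^3(2s)^2
(2s)^2 = 3.4×10⁻²⁸ / (9.0×10⁻³)^3 = 4.7×10⁻²²
s = 1.1×10⁻¹¹ mol L⁻¹

1.1×10⁻¹¹ M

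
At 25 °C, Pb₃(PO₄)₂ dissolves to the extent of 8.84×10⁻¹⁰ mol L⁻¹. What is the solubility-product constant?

Ksp = 5.83×10⁻⁴⁴

Pb₃(PO₄)₂(s) ⇌ 3 Pb²⁺(aq) + 2 PO₄³⁻(aq)
If s mol/L of Pb₃(PO₄)₂ dissolves, [Pb²⁺] = 3s and [PO₄³⁻] = 2s.
Ksp = [Pb²⁺]^3[PO₄³⁻]^2 = (3s)^3 · (2s)^2 = 108s^5
Ksp = 108 × (8.84×10⁻¹⁰)^5 = 5.83×10⁻⁴⁴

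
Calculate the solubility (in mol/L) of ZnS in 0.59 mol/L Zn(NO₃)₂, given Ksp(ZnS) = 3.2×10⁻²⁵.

ZnS(s) ⇌ Zn²⁺(aq) + S²⁻(aq)
With Zn²⁺ already at 0.59 mol/L and s small, take [Zn²⁺] ≈ 0.59 mol/L and [S²⁻] = s.
Ksp = [Zn²⁺][S²⁻] = (0.59)s
s = 3.2×10⁻²⁵ / (0.59) = 5.4×10⁻²⁵
s = 5.4×10⁻²⁵ mol/L

5.4×10⁻²⁵ M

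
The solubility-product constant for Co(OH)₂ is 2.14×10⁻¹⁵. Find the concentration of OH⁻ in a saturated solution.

1.62×10⁻⁵ M

Co(OH)₂(s) ⇌ Co²⁺(aq) + 2 OH⁻(aq)
For each mole of Co(OH)₂ that dissolves per liter, [Co²⁺] = s and [OH⁻] = 2s; let s denote this solubility.
Ksp = [Co²⁺][OH⁻]^2 = s · (2s)^2 = 4s^3 = 2.14×10⁻¹⁵
s = 8.12×10⁻⁶ M
[OH⁻] = 2s = 1.62×10⁻⁵ M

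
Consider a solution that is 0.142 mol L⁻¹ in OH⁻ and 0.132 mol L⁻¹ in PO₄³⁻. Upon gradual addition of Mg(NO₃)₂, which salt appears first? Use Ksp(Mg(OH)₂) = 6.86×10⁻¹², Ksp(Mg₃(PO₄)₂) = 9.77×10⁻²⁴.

The threshold for precipitation is Q = Ksp.
For Mg(OH)₂: [Mg²⁺] = (Ksp/[OH⁻]^2) = 3.40×10⁻¹⁰ mol L⁻¹
For Mg₃(PO₄)₂: [Mg²⁺] = (Ksp/[PO₄³⁻]^2)^(1/3) = 8.25×10⁻⁸ mol L⁻¹
The smaller threshold [Mg²⁺] is reached first, so Mg(OH)₂ precipitates first.

Mg(OH)₂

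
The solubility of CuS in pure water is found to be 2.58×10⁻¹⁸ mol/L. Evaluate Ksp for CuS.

Ksp = 6.66×10⁻³⁶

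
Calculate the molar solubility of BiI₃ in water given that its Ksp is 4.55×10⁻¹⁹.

1.14×10⁻⁵ M

BiI₃(s) ⇌ Bi³⁺(aq) + 3 I⁻(aq)
With molar solubility s: [Bi³⁺] = s, [I⁻] = 3s.
Ksp = [Bi³⁺][I⁻]^3 = s · (3s)^3 = 27s^4
27s^4 = 4.55×10⁻¹⁹  ⇒  s^4 = 1.69×10⁻²⁰
Taking the 4th root, s = 1.14×10⁻⁵ mol L⁻¹.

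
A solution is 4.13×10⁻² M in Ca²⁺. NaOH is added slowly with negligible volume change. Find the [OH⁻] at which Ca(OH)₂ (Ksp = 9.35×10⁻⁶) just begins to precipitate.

1.50×10⁻² M

Precipitation of each salt begins when its ion product equals Ksp.
Ca(OH)₂(s) ⇌ Ca²⁺(aq) + 2 OH⁻(aq)
Ksp = [Ca²⁺][OH⁻]^2 = [OH⁻]^2(4.13×10⁻²)
[OH⁻]^2 = 9.35×10⁻⁶ / (4.13×10⁻²) = 2.26×10⁻⁴
[OH⁻] = 1.50×10⁻² M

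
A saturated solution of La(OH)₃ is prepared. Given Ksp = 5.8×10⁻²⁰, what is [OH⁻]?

2.0×10⁻⁵ M

La(OH)₃(s) ⇌ La³⁺(aq) + 3 OH⁻(aq)
With molar solubility s: [La³⁺] = s, [OH⁻] = 3s.
Ksp = [La³⁺][OH⁻]^3 = s · (3s)^3 = 27s^4 = 5.8×10⁻²⁰
s = 6.8×10⁻⁶ M
[OH⁻] = 3s = 2.0×10⁻⁵ M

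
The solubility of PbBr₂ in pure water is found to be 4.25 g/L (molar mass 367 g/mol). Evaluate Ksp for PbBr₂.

Ksp = 6.21×10⁻⁶

Convert to molarity: s = 4.25 / 367 = 1.1580×10⁻² mol/L
PbBr₂(s) ⇌ Pb²⁺(aq) + 2 Br⁻(aq)
For each mole of PbBr₂ that dissolves per liter, [Pb²⁺] = s and [Br⁻] = 2s; let s denote this solubility.
Ksp = [Pb²⁺][Br⁻]^2 = s · (2s)^2 = 4s^3
Ksp = 4 × (1.1580×10⁻²)^3 = 6.21×10⁻⁶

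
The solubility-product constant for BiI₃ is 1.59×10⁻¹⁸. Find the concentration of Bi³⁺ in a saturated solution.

1.56×10⁻⁵ M

BiI₃(s) ⇌ Bi³⁺(aq) + 3 I⁻(aq)
With molar solubility s: [Bi³⁺] = s, [I⁻] = 3s.
Ksp = [Bi³⁺][I⁻]^3 = s · (3s)^3 = 27s^4 = 1.59×10⁻¹⁸
s = 1.56×10⁻⁵ mol L⁻¹
[Bi³⁺] = s = 1.56×10⁻⁵ mol L⁻¹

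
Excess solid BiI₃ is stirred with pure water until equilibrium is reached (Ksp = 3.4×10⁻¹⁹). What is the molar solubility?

BiI₃(s) ⇌ Bi³⁺(aq) + 3 I⁻(aq)
Let s be the molar solubility. Then [Bi³⁺] = s and [I⁻] = 3s.
Ksp = [Bi³⁺][I⁻]^3 = s · (3s)^3 = 27s^4
27s^4 = 3.4×10⁻¹⁹  ⇒  s^4 = 1.3×10⁻²⁰
s = (1.3×10⁻²⁰)^(1/4) = 1.1×10⁻⁵ M

1.1×10⁻⁵ M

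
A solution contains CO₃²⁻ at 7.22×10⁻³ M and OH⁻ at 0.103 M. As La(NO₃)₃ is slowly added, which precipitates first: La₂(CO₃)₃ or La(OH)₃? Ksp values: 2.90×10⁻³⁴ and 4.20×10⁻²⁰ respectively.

La(OH)₃

Each salt precipitates once Q = Ksp for that salt.
For La₂(CO₃)₃: [La³⁺] = (Ksp/[CO₃²⁻]^3)^(1/2) = 2.78×10⁻¹⁴ M
For La(OH)₃: [La³⁺] = (Ksp/[OH⁻]^3) = 3.84×10⁻¹⁷ M
La(OH)₃ requires the lower [La³⁺], so it precipitates first.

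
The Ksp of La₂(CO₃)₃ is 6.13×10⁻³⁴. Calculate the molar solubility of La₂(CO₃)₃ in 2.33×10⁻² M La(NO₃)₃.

3.47×10⁻¹¹ M

La₂(CO₃)₃(s) ⇌ 2 La³⁺(aq) + 3 CO₃²⁻(aq)
With La³⁺ already at 2.33×10⁻² M and s small, take [La³⁺] ≈ 2.33×10⁻² M and [CO₃²⁻] = 3s.
Ksp = [La³⁺]^2[CO₃²⁻]^3 = (2.33×10⁻²)^2(3s)^3
(3s)^3 = 6.13×10⁻³⁴ / (2.33×10⁻²)^2 = 1.13×10⁻³⁰
s = 3.47×10⁻¹¹ M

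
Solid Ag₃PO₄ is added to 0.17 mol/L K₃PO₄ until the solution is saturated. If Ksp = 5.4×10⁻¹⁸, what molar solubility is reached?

Ag₃PO₄(s) ⇌ 3 Ag⁺(aq) + PO₄³⁻(aq)
The solution already contains PO₄³⁻ at 0.17 mol/L. Let s be the molar solubility of Ag₃PO₄.
[PO₄³⁻] ≈ 0.17 mol/L (common ion dominates); [Ag⁺] = 3s.
Ksp = [Ag⁺]^3[PO₄³⁻] = (3s)^3(0.17)
(3s)^3 = 5.4×10⁻¹⁸ / (0.17) = 3.2×10⁻¹⁷
s = 1.1×10⁻⁶ mol/L

1.1×10⁻⁶ M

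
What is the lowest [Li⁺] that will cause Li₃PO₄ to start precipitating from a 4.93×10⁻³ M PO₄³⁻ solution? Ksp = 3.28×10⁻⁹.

Each salt precipitates once Q = Ksp for that salt.
Li₃PO₄(s) ⇌ 3 Li⁺(aq) + PO₄³⁻(aq)
Ksp = [Li⁺]^3[PO₄³⁻] = [Li⁺]^3(4.93×10⁻³)
[Li⁺]^3 = 3.28×10⁻⁹ / (4.93×10⁻³) = 6.65×10⁻⁷
[Li⁺] = 8.73×10⁻³ M

8.73×10⁻³ M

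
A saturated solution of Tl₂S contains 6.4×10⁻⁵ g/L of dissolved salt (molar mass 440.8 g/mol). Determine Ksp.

Molar solubility s = (6.4×10⁻⁵ g/L) / (440.8 g/mol) = 1.452×10⁻⁷ mol/L
Tl₂S(s) ⇌ 2 Tl⁺(aq) + S²⁻(aq)
Let s be the molar solubility. Then [Tl⁺] = 2s and [S²⁻] = s.
Ksp = [Tl⁺]^2[S²⁻] = (2s)^2 · s = 4s^3
Ksp = 4 × (1.452×10⁻⁷)^3 = 1.2×10⁻²⁰

Ksp = 1.2×10⁻²⁰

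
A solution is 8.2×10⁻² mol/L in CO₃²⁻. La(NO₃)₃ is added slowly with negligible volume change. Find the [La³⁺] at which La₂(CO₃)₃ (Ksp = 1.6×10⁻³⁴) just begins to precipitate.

5.4×10⁻¹⁶ M

Precipitation of each salt begins when its ion product equals Ksp.
La₂(CO₃)₃(s) ⇌ 2 La³⁺(aq) + 3 CO₃²⁻(aq)
Ksp = [La³⁺]^2[CO₃²⁻]^3 = [La³⁺]^2(8.2×10⁻²)^3
[La³⁺]^2 = 1.6×10⁻³⁴ / (8.2×10⁻²)^3 = 2.9×10⁻³¹
[La³⁺] = 5.4×10⁻¹⁶ mol/L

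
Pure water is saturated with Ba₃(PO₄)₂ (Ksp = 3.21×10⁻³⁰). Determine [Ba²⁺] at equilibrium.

1.49×10⁻⁶ M

Ba₃(PO₄)₂(s) ⇌ 3 Ba²⁺(aq) + 2 PO₄³⁻(aq)
Call the molar solubility s, so that [Ba²⁺] = 3s and [PO₄³⁻] = 2s.
Ksp = [Ba²⁺]^3[PO₄³⁻]^2 = (3s)^3 · (2s)^2 = 108s^5 = 3.21×10⁻³⁰
s = 4.95×10⁻⁷ M
[Ba²⁺] = 3s = 1.49×10⁻⁶ M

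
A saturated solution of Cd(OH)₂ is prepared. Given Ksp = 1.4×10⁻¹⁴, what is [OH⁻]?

3.0×10⁻⁵ M

Cd(OH)₂(s) ⇌ Cd²⁺(aq) + 2 OH⁻(aq)
Call the molar solubility s, so that [Cd²⁺] = s and [OH⁻] = 2s.
Ksp = [Cd²⁺][OH⁻]^2 = s · (2s)^2 = 4s^3 = 1.4×10⁻¹⁴
s = 1.5×10⁻⁵ mol L⁻¹
[OH⁻] = 2s = 3.0×10⁻⁵ mol L⁻¹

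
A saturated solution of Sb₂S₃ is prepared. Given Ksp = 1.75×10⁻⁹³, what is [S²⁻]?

3.30×10⁻¹⁹ M

Sb₂S₃(s) ⇌ 2 Sb³⁺(aq) + 3 S²⁻(aq)
With molar solubility s: [Sb³⁺] = 2s, [S²⁻] = 3s.
Ksp = [Sb³⁺]^2[S²⁻]^3 = (2s)^2 · (3s)^3 = 108s^5 = 1.75×10⁻⁹³
s = 1.10×10⁻¹⁹ M
[S²⁻] = 3s = 3.30×10⁻¹⁹ M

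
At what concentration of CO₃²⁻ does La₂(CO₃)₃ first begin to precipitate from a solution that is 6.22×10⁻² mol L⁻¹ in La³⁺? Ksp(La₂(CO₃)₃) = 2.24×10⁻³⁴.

3.87×10⁻¹¹ M

Each salt precipitates once Q = Ksp for that salt.
La₂(CO₃)₃(s) ⇌ 2 La³⁺(aq) + 3 CO₃²⁻(aq)
Ksp = [La³⁺]^2[CO₃²⁻]^3 = [CO₃²⁻]^3(6.22×10⁻²)^2
[CO₃²⁻]^3 = 2.24×10⁻³⁴ / (6.22×10⁻²)^2 = 5.79×10⁻³²
[CO₃²⁻] = 3.87×10⁻¹¹ mol L⁻¹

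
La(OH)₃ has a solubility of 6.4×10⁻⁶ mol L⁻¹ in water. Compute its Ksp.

La(OH)₃(s) ⇌ La³⁺(aq) + 3 OH⁻(aq)
With molar solubility s: [La³⁺] = s, [OH⁻] = 3s.
Ksp = [La³⁺][OH⁻]^3 = s · (3s)^3 = 27s^4
Ksp = 27 × (6.4×10⁻⁶)^4 = 4.5×10⁻²⁰

Ksp = 4.5×10⁻²⁰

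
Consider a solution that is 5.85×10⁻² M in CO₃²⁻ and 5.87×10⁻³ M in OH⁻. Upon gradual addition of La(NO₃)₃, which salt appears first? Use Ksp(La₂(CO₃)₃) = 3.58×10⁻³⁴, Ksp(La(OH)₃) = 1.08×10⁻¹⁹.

Each salt precipitates once Q = Ksp for that salt.
For La₂(CO₃)₃: [La³⁺] = (Ksp/[CO₃²⁻]^3)^(1/2) = 1.34×10⁻¹⁵ M
For La(OH)₃: [La³⁺] = (Ksp/[OH⁻]^3) = 5.34×10⁻¹³ M
Since La₂(CO₃)₃ needs less La³⁺ to reach saturation, it precipitates first.

La₂(CO₃)₃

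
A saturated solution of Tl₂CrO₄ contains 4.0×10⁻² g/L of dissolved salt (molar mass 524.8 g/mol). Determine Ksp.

s = (4.0×10⁻² g L⁻¹)/(524.8 g mol⁻¹) = 7.622×10⁻⁵ M
Tl₂CrO₄(s) ⇌ 2 Tl⁺(aq) + CrO₄²⁻(aq)
Let s be the molar solubility. Then [Tl⁺] = 2s and [CrO₄²⁻] = s.
Ksp = [Tl⁺]^2[CrO₄²⁻] = (2s)^2 · s = 4s^3
Ksp = 4 × (7.622×10⁻⁵)^3 = 1.8×10⁻¹²

Ksp = 1.8×10⁻¹²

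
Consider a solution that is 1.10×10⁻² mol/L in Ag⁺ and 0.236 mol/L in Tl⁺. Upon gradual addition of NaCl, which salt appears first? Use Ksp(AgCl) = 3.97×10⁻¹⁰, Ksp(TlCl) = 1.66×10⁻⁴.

AgCl

Each salt precipitates once Q = Ksp for that salt.
For AgCl: [Cl⁻] = (Ksp/[Ag⁺]) = 3.61×10⁻⁸ mol/L
For TlCl: [Cl⁻] = (Ksp/[Tl⁺]) = 7.03×10⁻⁴ mol/L
Since AgCl needs less Cl⁻ to reach saturation, it precipitates first.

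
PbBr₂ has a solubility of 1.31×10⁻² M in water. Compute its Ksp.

Ksp = 8.99×10⁻⁶

PbBr₂(s) ⇌ Pb²⁺(aq) + 2 Br⁻(aq)
Call the molar solubility s, so that [Pb²⁺] = s and [Br⁻] = 2s.
Ksp = [Pb²⁺][Br⁻]^2 = s · (2s)^2 = 4s^3
Ksp = 4 × (1.31×10⁻²)^3 = 8.99×10⁻⁶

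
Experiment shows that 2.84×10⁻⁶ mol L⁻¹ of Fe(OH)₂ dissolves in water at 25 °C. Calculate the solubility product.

Ksp = 9.16×10⁻¹⁷

Fe(OH)₂(s) ⇌ Fe²⁺(aq) + 2 OH⁻(aq)
If s mol/L of Fe(OH)₂ dissolves, [Fe²⁺] = s and [OH⁻] = 2s.
Ksp = [Fe²⁺][OH⁻]^2 = s · (2s)^2 = 4s^3
Ksp = 4 × (2.84×10⁻⁶)^3 = 9.16×10⁻¹⁷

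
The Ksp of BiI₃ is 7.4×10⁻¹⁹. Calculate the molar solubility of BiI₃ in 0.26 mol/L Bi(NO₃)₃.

4.7×10⁻⁷ M

BiI₃(s) ⇌ Bi³⁺(aq) + 3 I⁻(aq)
Let s be the solubility of BiI₃ here. The common ion gives [Bi³⁺] ≈ 0.26 mol/L, and [I⁻] = 3s.
Ksp = [Bi³⁺][I⁻]^3 = (0.26)(3s)^3
(3s)^3 = 7.4×10⁻¹⁹ / (0.26) = 2.8×10⁻¹⁸
s = 4.7×10⁻⁷ mol/L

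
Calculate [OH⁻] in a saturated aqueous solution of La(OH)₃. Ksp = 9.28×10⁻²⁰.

2.30×10⁻⁵ M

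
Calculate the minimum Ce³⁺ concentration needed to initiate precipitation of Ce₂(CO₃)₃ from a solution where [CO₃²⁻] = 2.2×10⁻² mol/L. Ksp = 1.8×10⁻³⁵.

Precipitation begins when Q = Ksp.
Ce₂(CO₃)₃(s) ⇌ 2 Ce³⁺(aq) + 3 CO₃²⁻(aq)
Ksp = [Ce³⁺]^2[CO₃²⁻]^3 = [Ce³⁺]^2(2.2×10⁻²)^3
[Ce³⁺]^2 = 1.8×10⁻³⁵ / (2.2×10⁻²)^3 = 1.7×10⁻³⁰
[Ce³⁺] = 1.3×10⁻¹⁵ mol/L

1.3×10⁻¹⁵ M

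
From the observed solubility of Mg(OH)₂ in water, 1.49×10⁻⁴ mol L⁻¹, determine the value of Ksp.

Mg(OH)₂(s) ⇌ Mg²⁺(aq) + 2 OH⁻(aq)
Let s be the molar solubility. Then [Mg²⁺] = s and [OH⁻] = 2s.
Ksp = [Mg²⁺][OH⁻]^2 = s · (2s)^2 = 4s^3
Ksp = 4 × (1.49×10⁻⁴)^3 = 1.32×10⁻¹¹

Ksp = 1.32×10⁻¹¹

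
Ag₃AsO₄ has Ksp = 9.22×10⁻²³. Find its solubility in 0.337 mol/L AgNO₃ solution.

2.41×10⁻²¹ M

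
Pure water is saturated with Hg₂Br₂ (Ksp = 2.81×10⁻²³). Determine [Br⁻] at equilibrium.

3.83×10⁻⁸ M

Hg₂Br₂(s) ⇌ Hg₂²⁺(aq) + 2 Br⁻(aq)
Let s be the molar solubility. Then [Hg₂²⁺] = s and [Br⁻] = 2s.
Ksp = [Hg₂²⁺][Br⁻]^2 = s · (2s)^2 = 4s^3 = 2.81×10⁻²³
s = 1.92×10⁻⁸ mol/L
[Br⁻] = 2s = 3.83×10⁻⁸ mol/L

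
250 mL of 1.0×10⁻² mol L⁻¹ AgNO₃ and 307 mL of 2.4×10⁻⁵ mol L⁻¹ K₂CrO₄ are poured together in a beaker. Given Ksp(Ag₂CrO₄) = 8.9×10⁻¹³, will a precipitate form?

Yes

After mixing, V = 250 mL + 307 mL = 557 mL.
[Ag⁺] = (1.0×10⁻²)(250)/557 = 4.5×10⁻³ mol L⁻¹
[CrO₄²⁻] = (2.4×10⁻⁵)(307)/557 = 1.3×10⁻⁵ mol L⁻¹
Q = [Ag⁺]^2[CrO₄²⁻] = 2.7×10⁻¹⁰
Since Q (2.7×10⁻¹⁰) exceeds Ksp (8.9×10⁻¹³), Ag₂CrO₄ will precipitate.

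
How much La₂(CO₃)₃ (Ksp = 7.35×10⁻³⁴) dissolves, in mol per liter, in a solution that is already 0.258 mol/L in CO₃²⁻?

La₂(CO₃)₃(s) ⇌ 2 La³⁺(aq) + 3 CO₃²⁻(aq)
The solution already contains CO₃²⁻ at 0.258 mol/L. Let s be the molar solubility of La₂(CO₃)₃.
[CO₃²⁻] ≈ 0.258 mol/L (common ion dominates); [La³⁺] = 2s.
Ksp = [La³⁺]^2[CO₃²⁻]^3 = (2s)^2(0.258)^3
(2s)^2 = 7.35×10⁻³⁴ / (0.258)^3 = 4.28×10⁻³²
s = 1.03×10⁻¹⁶ mol/L

1.03×10⁻¹⁶ M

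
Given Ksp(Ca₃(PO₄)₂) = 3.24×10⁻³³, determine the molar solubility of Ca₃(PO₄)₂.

1.25×10⁻⁷ M

Ca₃(PO₄)₂(s) ⇌ 3 Ca²⁺(aq) + 2 PO₄³⁻(aq)
If s mol/L of Ca₃(PO₄)₂ dissolves, [Ca²⁺] = 3s and [PO₄³⁻] = 2s.
Ksp = [Ca²⁺]^3[PO₄³⁻]^2 = (3s)^3 · (2s)^2 = 108s^5
108s^5 = 3.24×10⁻³³  ⇒  s^5 = 3.00×10⁻³⁵
s = 1.25×10⁻⁷ M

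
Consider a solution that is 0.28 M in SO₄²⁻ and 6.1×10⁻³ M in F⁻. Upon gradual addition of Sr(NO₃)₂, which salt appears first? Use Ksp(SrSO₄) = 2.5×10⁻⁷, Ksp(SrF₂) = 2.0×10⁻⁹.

Precipitation begins when Q = Ksp.
For SrSO₄: [Sr²⁺] = (Ksp/[SO₄²⁻]) = 8.9×10⁻⁷ M
For SrF₂: [Sr²⁺] = (Ksp/[F⁻]^2) = 5.4×10⁻⁵ M
The smaller threshold [Sr²⁺] is reached first, so SrSO₄ precipitates first.

SrSO₄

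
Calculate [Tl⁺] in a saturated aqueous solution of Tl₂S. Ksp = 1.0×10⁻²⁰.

2.7×10⁻⁷ M

Tl₂S(s) ⇌ 2 Tl⁺(aq) + S²⁻(aq)
For each mole of Tl₂S that dissolves per liter, [Tl⁺] = 2s and [S²⁻] = s; let s denote this solubility.
Ksp = [Tl⁺]^2[S²⁻] = (2s)^2 · s = 4s^3 = 1.0×10⁻²⁰
s = 1.4×10⁻⁷ M
[Tl⁺] = 2s = 2.7×10⁻⁷ M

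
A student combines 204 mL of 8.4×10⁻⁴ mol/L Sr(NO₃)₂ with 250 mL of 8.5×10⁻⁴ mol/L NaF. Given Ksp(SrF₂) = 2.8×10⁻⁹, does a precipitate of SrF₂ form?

After mixing, V = 204 mL + 250 mL = 454 mL.
[Sr²⁺] = (8.4×10⁻⁴)(204)/454 = 3.8×10⁻⁴ mol/L
[F⁻] = (8.5×10⁻⁴)(250)/454 = 4.7×10⁻⁴ mol/L
Q = [Sr²⁺][F⁻]^2 = 8.3×10⁻¹¹
Since Q (8.3×10⁻¹¹) is less than Ksp (2.8×10⁻⁹), no SrF₂ precipitates.

No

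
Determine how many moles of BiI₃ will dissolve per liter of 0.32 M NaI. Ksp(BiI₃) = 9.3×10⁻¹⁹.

BiI₃(s) ⇌ Bi³⁺(aq) + 3 I⁻(aq)
Let s be the solubility of BiI₃ here. The common ion gives [I⁻] ≈ 0.32 M, and [Bi³⁺] = s.
Ksp = [Bi³⁺][I⁻]^3 = s(0.32)^3
s = 9.3×10⁻¹⁹ / (0.32)^3 = 2.8×10⁻¹⁷
s = 2.8×10⁻¹⁷ M

2.8×10⁻¹⁷ M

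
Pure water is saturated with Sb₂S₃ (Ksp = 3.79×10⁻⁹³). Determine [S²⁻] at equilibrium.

3.86×10⁻¹⁹ M

Sb₂S₃(s) ⇌ 2 Sb³⁺(aq) + 3 S²⁻(aq)
If s mol/L of Sb₂S₃ dissolves, [Sb³⁺] = 2s and [S²⁻] = 3s.
Ksp = [Sb³⁺]^2[S²⁻]^3 = (2s)^2 · (3s)^3 = 108s^5 = 3.79×10⁻⁹³
s = 1.29×10⁻¹⁹ mol L⁻¹
[S²⁻] = 3s = 3.86×10⁻¹⁹ mol L⁻¹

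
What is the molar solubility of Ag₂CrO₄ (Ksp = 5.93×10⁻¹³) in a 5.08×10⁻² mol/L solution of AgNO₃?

2.30×10⁻¹⁰ M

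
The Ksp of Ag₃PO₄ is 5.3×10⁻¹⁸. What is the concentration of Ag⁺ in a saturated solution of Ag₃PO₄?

Ag₃PO₄(s) ⇌ 3 Ag⁺(aq) + PO₄³⁻(aq)
For each mole of Ag₃PO₄ that dissolves per liter, [Ag⁺] = 3s and [PO₄³⁻] = s; let s denote this solubility.
Ksp = [Ag⁺]^3[PO₄³⁻] = (3s)^3 · s = 27s^4 = 5.3×10⁻¹⁸
s = 2.1×10⁻⁵ mol/L
[Ag⁺] = 3s = 6.3×10⁻⁵ mol/L

6.3×10⁻⁵ M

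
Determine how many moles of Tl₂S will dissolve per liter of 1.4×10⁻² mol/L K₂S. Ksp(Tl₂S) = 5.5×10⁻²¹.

Tl₂S(s) ⇌ 2 Tl⁺(aq) + S²⁻(aq)
The solution already contains S²⁻ at 1.4×10⁻² mol/L. Let s be the molar solubility of Tl₂S.
[S²⁻] ≈ 1.4×10⁻² mol/L (common ion dominates); [Tl⁺] = 2s.
Ksp = [Tl⁺]^2[S²⁻] = (2s)^2(1.4×10⁻²)
(2s)^2 = 5.5×10⁻²¹ / (1.4×10⁻²) = 3.9×10⁻¹⁹
s = 3.1×10⁻¹⁰ mol/L

3.1×10⁻¹⁰ M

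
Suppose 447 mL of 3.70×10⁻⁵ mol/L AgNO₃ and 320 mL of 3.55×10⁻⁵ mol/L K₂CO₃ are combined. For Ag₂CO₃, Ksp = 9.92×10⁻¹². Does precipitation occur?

No

The combined volume is 767 mL.
[Ag⁺] = (3.70×10⁻⁵)(447)/767 = 2.16×10⁻⁵ mol/L
[CO₃²⁻] = (3.55×10⁻⁵)(320)/767 = 1.48×10⁻⁵ mol/L
Q = [Ag⁺]^2[CO₃²⁻] = 6.89×10⁻¹⁵
Q < Ksp (6.89×10⁻¹⁵ vs 9.92×10⁻¹²); the solution remains unsaturated and no precipitate forms.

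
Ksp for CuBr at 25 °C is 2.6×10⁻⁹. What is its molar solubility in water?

5.1×10⁻⁵ M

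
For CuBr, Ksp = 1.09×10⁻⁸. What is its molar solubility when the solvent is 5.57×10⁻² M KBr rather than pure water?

1.96×10⁻⁷ M

CuBr(s) ⇌ Cu⁺(aq) + Br⁻(aq)
Let s be the solubility of CuBr here. The common ion gives [Br⁻] ≈ 5.57×10⁻² M, and [Cu⁺] = s.
Ksp = [Cu⁺][Br⁻] = s(5.57×10⁻²)
s = 1.09×10⁻⁸ / (5.57×10⁻²) = 1.96×10⁻⁷
s = 1.96×10⁻⁷ M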